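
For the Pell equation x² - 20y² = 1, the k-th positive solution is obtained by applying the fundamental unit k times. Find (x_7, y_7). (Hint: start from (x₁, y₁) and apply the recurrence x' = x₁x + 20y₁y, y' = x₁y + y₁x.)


Step 1: Find the fundamental solution (x₁, y₁) of x² - 20y² = 1.
  Expand √20 as a continued fraction. a₀ = ⌊√20⌋ = 4; iterate m_{k+1} = d_k·a_k − m_k, d_{k+1} = (20 − m_{k+1}²)/d_k, a_{k+1} = ⌊(a₀ + m_{k+1})/d_{k+1}⌋ (starting m₀ = 0, d₀ = 1), with convergents p_k = a_k·p_{k-1} + p_{k-2}, q_k = a_k·q_{k-1} + q_{k-2} (p₋₁ = 1, q₋₁ = 0):
  k = 0: a₀ = 4; p₀/q₀ = 4/1; p₀² − 20·q₀² = 16 − 20 = -4.
  k = 1: m = 4, d = 4, a = ⌊(4 + 4)/4⌋ = 2; p/q = (2·4 + 1)/(2·1 + 0) = 9/2; p² − 20·q² = 81 − 80 = 1.
  The first convergent with p² − 20·q² = 1 gives the fundamental solution (x₁, y₁) = (9, 2).
Step 2: Apply the recurrence (x_{n+1}, y_{n+1}) = (x₁x_n + 20y₁y_n, x₁y_n + y₁x_n) repeatedly.
  From (x_1, y_1) = (9, 2): x_2 = 9·9 + 20·2·2 = 161; y_2 = 9·2 + 2·9 = 36.
  From (x_2, y_2) = (161, 36): x_3 = 9·161 + 20·2·36 = 2889; y_3 = 9·36 + 2·161 = 646.
  From (x_3, y_3) = (2889, 646): x_4 = 9·2889 + 20·2·646 = 51841; y_4 = 9·646 + 2·2889 = 11592.
  From (x_4, y_4) = (51841, 11592): x_5 = 9·51841 + 20·2·11592 = 930249; y_5 = 9·11592 + 2·51841 = 208010.
  From (x_5, y_5) = (930249, 208010): x_6 = 9·930249 + 20·2·208010 = 16692641; y_6 = 9·208010 + 2·930249 = 3732588.
  From (x_6, y_6) = (16692641, 3732588): x_7 = 9·16692641 + 20·2·3732588 = 299537289; y_7 = 9·3732588 + 2·16692641 = 66978574.
Step 3: Verify x_7² - 20·y_7² = 89722587501469521 - 89722587501469520 = 1 (should be 1). ✓

(x_1, y_1) = (9, 2); (x_7, y_7) = (299537289, 66978574).


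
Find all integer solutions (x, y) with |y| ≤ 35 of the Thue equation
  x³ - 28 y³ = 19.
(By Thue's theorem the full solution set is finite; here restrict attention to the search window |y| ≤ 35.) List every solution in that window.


The equation is x³ - 28y³ = 19. For fixed y, x³ = 28·y³ + 19, so a solution requires the RHS to be a perfect cube.
Strategy: iterate y from -35 to 35, compute RHS = 28·y³ + 19, and check whether it is a (positive or negative) perfect cube.
Check small values of y:
  y = 0: RHS = 19 is not a perfect cube.
  y = 1: RHS = 47 is not a perfect cube.
  y = -1: RHS = -9 is not a perfect cube.
  y = 2: RHS = 243 is not a perfect cube.
  y = -2: RHS = -205 is not a perfect cube.
  y = 3: RHS = 775 is not a perfect cube.
  y = -3: RHS = -737 is not a perfect cube.
Continuing the search up to |y| = 35 finds no solutions either.
No (x, y) in the scanned range satisfies the equation.

No integer solutions with |y| ≤ 35.


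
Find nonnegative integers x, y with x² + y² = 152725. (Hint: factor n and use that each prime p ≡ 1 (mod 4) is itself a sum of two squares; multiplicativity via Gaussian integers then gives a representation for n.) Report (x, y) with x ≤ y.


Step 1: Factor n = 152725 = 5^2 · 41 · 149.
Step 2: Check the mod-4 condition on each prime factor: 5 ≡ 1 (mod 4), exponent 2; 41 ≡ 1 (mod 4), exponent 1; 149 ≡ 1 (mod 4), exponent 1.
All primes ≡ 3 (mod 4) appear to even exponent (or don't appear), so by the two-squares theorem n IS expressible as a sum of two squares.
Step 3: Build a representation. Group n = k² · m with k = 5 and m = 41 · 149 = 6109 (a product of primes ≡ 1 (mod 4)); a representation of m scales to one of n via (k·x)² + (k·y)² = k²(x² + y²). Each prime p ≡ 1 (mod 4) is itself a sum of two squares; find a² by testing p − a² for a perfect square:
  41: 41 − 1² = 40, 41 − 2² = 37, 41 − 3² = 32, 41 − 4² = 25 = 5² ⇒ 41 = 4² + 5².
  149: 149 − 1² = 148, 149 − 2² = 145, 149 − 3² = 140, 149 − 4² = 133, 149 − 5² = 124, 149 − 6² = 113, 149 − 7² = 100 = 10² ⇒ 149 = 7² + 10².
  Combine using the Brahmagupta–Fibonacci identity (a² + b²)(c² + d²) = (ac − bd)² + (ad + bc)² = (ac + bd)² + (ad − bc)²:
  41 · 149 = 6109: from (4² + 5²)(7² + 10²), take (4·7 − 5·10, 4·10 + 5·7) = (28 − 50, 40 + 35) = (-22, 75); dropping signs (only squares matter) gives (22, 75); check 22² + 75² = 484 + 5625 = 6109 ✓.
  Scale by k = 5: (5·22, 5·75) = (110, 375).
Step 4: Order so x ≤ y and verify: 110² + 375² = 12100 + 140625 = 152725 = n. ✓

n = 152725 = 110² + 375² (one valid representation with x ≤ y).


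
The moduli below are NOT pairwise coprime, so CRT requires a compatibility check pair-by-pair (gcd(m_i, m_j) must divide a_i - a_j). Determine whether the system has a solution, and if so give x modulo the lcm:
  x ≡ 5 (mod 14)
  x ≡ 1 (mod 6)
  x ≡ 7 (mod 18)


Moduli 14, 6, 18 are not pairwise coprime, so CRT works modulo lcm(m_i) when all pairwise compatibility conditions hold.
Pairwise compatibility: gcd(m_i, m_j) must divide a_i - a_j for every pair.
Merge one congruence at a time:
  Start: x ≡ 5 (mod 14).
  Combine with x ≡ 1 (mod 6): gcd(14, 6) = 2; 1 - 5 = -4, which IS divisible by 2, so compatible.
    Write x = 5 + 14·t and substitute into x ≡ 1 (mod 6): 14·t ≡ 1 − 5 = -4 (mod 6).
    Divide the congruence (and modulus) by g = 2: 7·t ≡ -2 (mod 3).
    Reduce coefficients mod 3: 1·t ≡ 1 (mod 3).
    So t ≡ 1 (mod 3).
    Then x = 5 + 14·1 = 19, valid modulo lcm(14, 6) = 42: x ≡ 19 (mod 42).
  Combine with x ≡ 7 (mod 18): gcd(42, 18) = 6; 7 - 19 = -12, which IS divisible by 6, so compatible.
    Write x = 19 + 42·t and substitute into x ≡ 7 (mod 18): 42·t ≡ 7 − 19 = -12 (mod 18).
    Divide the congruence (and modulus) by g = 6: 7·t ≡ -2 (mod 3).
    Reduce coefficients mod 3: 1·t ≡ 1 (mod 3).
    So t ≡ 1 (mod 3).
    Then x = 19 + 42·1 = 61, valid modulo lcm(42, 18) = 126: x ≡ 61 (mod 126).
Verify: 61 mod 14 = 5, 61 mod 6 = 1, 61 mod 18 = 7.

x ≡ 61 (mod 126).


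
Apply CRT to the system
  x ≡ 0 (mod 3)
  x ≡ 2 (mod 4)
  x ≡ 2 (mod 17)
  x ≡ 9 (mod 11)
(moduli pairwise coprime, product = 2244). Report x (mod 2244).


Product of moduli M = 3 · 4 · 17 · 11 = 2244.
Merge one congruence at a time:
  Start: x ≡ 0 (mod 3).
  Combine with x ≡ 2 (mod 4); new modulus lcm = 12.
    Write x = 0 + 3·t and substitute into x ≡ 2 (mod 4): 3·t ≡ 2 − 0 = 2 (mod 4).
    The inverse of 3 mod 4 is 3 (since 3·3 = 9 = 2·4 + 1), so t ≡ 3·2 = 6 ≡ 2 (mod 4).
    Then x = 0 + 3·2 = 6, valid modulo lcm(3, 4) = 12: x ≡ 6 (mod 12).
  Combine with x ≡ 2 (mod 17); new modulus lcm = 204.
    Write x = 6 + 12·t and substitute into x ≡ 2 (mod 17): 12·t ≡ 2 − 6 = -4 (mod 17).
    Reduce coefficients mod 17: 12·t ≡ 13 (mod 17).
    The inverse of 12 mod 17 is 10 (since 12·10 = 120 = 7·17 + 1), so t ≡ 10·13 = 130 ≡ 11 (mod 17).
    Then x = 6 + 12·11 = 138, valid modulo lcm(12, 17) = 204: x ≡ 138 (mod 204).
  Combine with x ≡ 9 (mod 11); new modulus lcm = 2244.
    Write x = 138 + 204·t and substitute into x ≡ 9 (mod 11): 204·t ≡ 9 − 138 = -129 (mod 11).
    Reduce coefficients mod 11: 6·t ≡ 3 (mod 11).
    The inverse of 6 mod 11 is 2 (since 6·2 = 12 = 1·11 + 1), so t ≡ 2·3 = 6 ≡ 6 (mod 11).
    Then x = 138 + 204·6 = 1362, valid modulo lcm(204, 11) = 2244: x ≡ 1362 (mod 2244).
Verify against each original: 1362 mod 3 = 0, 1362 mod 4 = 2, 1362 mod 17 = 2, 1362 mod 11 = 9.

x ≡ 1362 (mod 2244).


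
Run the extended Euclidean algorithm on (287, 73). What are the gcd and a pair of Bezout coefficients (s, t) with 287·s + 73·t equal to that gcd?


Euclidean algorithm on (287, 73) — divide until remainder is 0:
  287 = 3 · 73 + 68
  73 = 1 · 68 + 5
  68 = 13 · 5 + 3
  5 = 1 · 3 + 2
  3 = 1 · 2 + 1
  2 = 2 · 1 + 0
gcd(287, 73) = 1.
Track Bezout coefficients alongside the remainders: start with r₀ = 287 = a·1 + b·0 (s = 1, t = 0) and r₁ = 73 = a·0 + b·1 (s = 0, t = 1); each new remainder r_{k+1} = r_{k-1} − q_k·r_k inherits s_{k+1} = s_{k-1} − q_k·s_k, t_{k+1} = t_{k-1} − q_k·t_k, so r_k = a·s_k + b·t_k at every step:
  q = 3: r = 68, s = 1 − 3·0 = 1, t = 0 − 3·1 = -3  (check: 287·1 + 73·(-3) = 68)
  q = 1: r = 5, s = 0 − 1·1 = -1, t = 1 − 1·(-3) = 4  (check: 287·(-1) + 73·4 = 5)
  q = 13: r = 3, s = 1 − 13·(-1) = 14, t = -3 − 13·4 = -55  (check: 287·14 + 73·(-55) = 3)
  q = 1: r = 2, s = -1 − 1·14 = -15, t = 4 − 1·(-55) = 59  (check: 287·(-15) + 73·59 = 2)
  q = 1: r = 1, s = 14 − 1·(-15) = 29, t = -55 − 1·59 = -114  (check: 287·29 + 73·(-114) = 1)
The row with r = 1 (the gcd) gives the Bezout coefficients s = 29, t = -114.
Result: 287 · (29) + 73 · (-114) = 1.

gcd(287, 73) = 1; s = 29, t = -114 (check: 287·29 + 73·(-114) = 1).


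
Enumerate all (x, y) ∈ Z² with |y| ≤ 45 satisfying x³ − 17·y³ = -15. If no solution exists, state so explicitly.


The equation is x³ - 17y³ = -15. For fixed y, x³ = 17·y³ − 15, so a solution requires the RHS to be a perfect cube.
Strategy: iterate y from -45 to 45, compute RHS = 17·y³ − 15, and check whether it is a (positive or negative) perfect cube.
Check small values of y:
  y = 0: RHS = -15 is not a perfect cube.
  y = 1: RHS = 2 is not a perfect cube.
  y = -1: RHS = -32 is not a perfect cube.
  y = 2: RHS = 121 is not a perfect cube.
  y = -2: RHS = -151 is not a perfect cube.
  y = 3: RHS = 444 is not a perfect cube.
  y = -3: RHS = -474 is not a perfect cube.
Continuing the search up to |y| = 45 finds no solutions either.
No (x, y) in the scanned range satisfies the equation.

No integer solutions with |y| ≤ 45.


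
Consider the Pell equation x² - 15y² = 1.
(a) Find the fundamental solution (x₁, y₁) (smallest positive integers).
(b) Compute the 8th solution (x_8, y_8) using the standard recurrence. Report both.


Step 1: Find the fundamental solution (x₁, y₁) of x² - 15y² = 1.
  Expand √15 as a continued fraction. a₀ = ⌊√15⌋ = 3; iterate m_{k+1} = d_k·a_k − m_k, d_{k+1} = (15 − m_{k+1}²)/d_k, a_{k+1} = ⌊(a₀ + m_{k+1})/d_{k+1}⌋ (starting m₀ = 0, d₀ = 1), with convergents p_k = a_k·p_{k-1} + p_{k-2}, q_k = a_k·q_{k-1} + q_{k-2} (p₋₁ = 1, q₋₁ = 0):
  k = 0: a₀ = 3; p₀/q₀ = 3/1; p₀² − 15·q₀² = 9 − 15 = -6.
  k = 1: m = 3, d = 6, a = ⌊(3 + 3)/6⌋ = 1; p/q = (1·3 + 1)/(1·1 + 0) = 4/1; p² − 15·q² = 16 − 15 = 1.
  The first convergent with p² − 15·q² = 1 gives the fundamental solution (x₁, y₁) = (4, 1).
Step 2: Apply the recurrence (x_{n+1}, y_{n+1}) = (x₁x_n + 15y₁y_n, x₁y_n + y₁x_n) repeatedly.
  From (x_1, y_1) = (4, 1): x_2 = 4·4 + 15·1·1 = 31; y_2 = 4·1 + 1·4 = 8.
  From (x_2, y_2) = (31, 8): x_3 = 4·31 + 15·1·8 = 244; y_3 = 4·8 + 1·31 = 63.
  From (x_3, y_3) = (244, 63): x_4 = 4·244 + 15·1·63 = 1921; y_4 = 4·63 + 1·244 = 496.
  From (x_4, y_4) = (1921, 496): x_5 = 4·1921 + 15·1·496 = 15124; y_5 = 4·496 + 1·1921 = 3905.
  From (x_5, y_5) = (15124, 3905): x_6 = 4·15124 + 15·1·3905 = 119071; y_6 = 4·3905 + 1·15124 = 30744.
  From (x_6, y_6) = (119071, 30744): x_7 = 4·119071 + 15·1·30744 = 937444; y_7 = 4·30744 + 1·119071 = 242047.
  From (x_7, y_7) = (937444, 242047): x_8 = 4·937444 + 15·1·242047 = 7380481; y_8 = 4·242047 + 1·937444 = 1905632.
Step 3: Verify x_8² - 15·y_8² = 54471499791361 - 54471499791360 = 1 (should be 1). ✓

(x_1, y_1) = (4, 1); (x_8, y_8) = (7380481, 1905632).


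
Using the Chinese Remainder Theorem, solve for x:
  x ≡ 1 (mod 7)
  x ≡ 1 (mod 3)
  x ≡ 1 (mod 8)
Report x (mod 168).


Moduli 7, 3, 8 are pairwise coprime; by CRT there is a unique solution modulo M = 7 · 3 · 8 = 168.
Solve pairwise, accumulating the modulus:
  Start with x ≡ 1 (mod 7).
  Combine with x ≡ 1 (mod 3): since gcd(7, 3) = 1, we get a unique residue mod 21.
    Write x = 1 + 7·t and substitute into x ≡ 1 (mod 3): 7·t ≡ 1 − 1 = 0 (mod 3).
    Reduce coefficients mod 3: 1·t ≡ 0 (mod 3).
    So t ≡ 0 (mod 3).
    Then x = 1 + 7·0 = 1, valid modulo lcm(7, 3) = 21: x ≡ 1 (mod 21).
  Combine with x ≡ 1 (mod 8): since gcd(21, 8) = 1, we get a unique residue mod 168.
    Write x = 1 + 21·t and substitute into x ≡ 1 (mod 8): 21·t ≡ 1 − 1 = 0 (mod 8).
    Reduce coefficients mod 8: 5·t ≡ 0 (mod 8).
    The inverse of 5 mod 8 is 5 (since 5·5 = 25 = 3·8 + 1), so t ≡ 5·0 = 0 ≡ 0 (mod 8).
    Then x = 1 + 21·0 = 1, valid modulo lcm(21, 8) = 168: x ≡ 1 (mod 168).
Verify: 1 mod 7 = 1 ✓, 1 mod 3 = 1 ✓, 1 mod 8 = 1 ✓.

x ≡ 1 (mod 168).


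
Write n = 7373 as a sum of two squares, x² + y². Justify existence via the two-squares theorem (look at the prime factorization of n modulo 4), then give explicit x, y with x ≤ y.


Step 1: Factor n = 7373 = 73 · 101.
Step 2: Check the mod-4 condition on each prime factor: 73 ≡ 1 (mod 4), exponent 1; 101 ≡ 1 (mod 4), exponent 1.
All primes ≡ 3 (mod 4) appear to even exponent (or don't appear), so by the two-squares theorem n IS expressible as a sum of two squares.
Step 3: Build a representation. Here n = 73 · 101 is a product of primes ≡ 1 (mod 4). Each prime p ≡ 1 (mod 4) is itself a sum of two squares; find a² by testing p − a² for a perfect square:
  73: 73 − 1² = 72, 73 − 2² = 69, 73 − 3² = 64 = 8² ⇒ 73 = 3² + 8².
  101: 101 − 1² = 100 = 10² ⇒ 101 = 1² + 10².
  Combine using the Brahmagupta–Fibonacci identity (a² + b²)(c² + d²) = (ac − bd)² + (ad + bc)² = (ac + bd)² + (ad − bc)²:
  73 · 101 = 7373: from (3² + 8²)(1² + 10²), take (3·1 − 8·10, 3·10 + 8·1) = (3 − 80, 30 + 8) = (-77, 38); dropping signs (only squares matter) gives (77, 38); check 77² + 38² = 5929 + 1444 = 7373 ✓.
Step 4: Order so x ≤ y and verify: 38² + 77² = 1444 + 5929 = 7373 = n. ✓

n = 7373 = 38² + 77² (one valid representation with x ≤ y).


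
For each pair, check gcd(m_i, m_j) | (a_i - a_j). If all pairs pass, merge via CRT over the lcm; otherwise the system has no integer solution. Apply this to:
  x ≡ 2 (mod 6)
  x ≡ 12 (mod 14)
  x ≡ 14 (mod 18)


Moduli 6, 14, 18 are not pairwise coprime, so CRT works modulo lcm(m_i) when all pairwise compatibility conditions hold.
Pairwise compatibility: gcd(m_i, m_j) must divide a_i - a_j for every pair.
Merge one congruence at a time:
  Start: x ≡ 2 (mod 6).
  Combine with x ≡ 12 (mod 14): gcd(6, 14) = 2; 12 - 2 = 10, which IS divisible by 2, so compatible.
    Write x = 2 + 6·t and substitute into x ≡ 12 (mod 14): 6·t ≡ 12 − 2 = 10 (mod 14).
    Divide the congruence (and modulus) by g = 2: 3·t ≡ 5 (mod 7).
    The inverse of 3 mod 7 is 5 (since 3·5 = 15 = 2·7 + 1), so t ≡ 5·5 = 25 ≡ 4 (mod 7).
    Then x = 2 + 6·4 = 26, valid modulo lcm(6, 14) = 42: x ≡ 26 (mod 42).
  Combine with x ≡ 14 (mod 18): gcd(42, 18) = 6; 14 - 26 = -12, which IS divisible by 6, so compatible.
    Write x = 26 + 42·t and substitute into x ≡ 14 (mod 18): 42·t ≡ 14 − 26 = -12 (mod 18).
    Divide the congruence (and modulus) by g = 6: 7·t ≡ -2 (mod 3).
    Reduce coefficients mod 3: 1·t ≡ 1 (mod 3).
    So t ≡ 1 (mod 3).
    Then x = 26 + 42·1 = 68, valid modulo lcm(42, 18) = 126: x ≡ 68 (mod 126).
Verify: 68 mod 6 = 2, 68 mod 14 = 12, 68 mod 18 = 14.

x ≡ 68 (mod 126).


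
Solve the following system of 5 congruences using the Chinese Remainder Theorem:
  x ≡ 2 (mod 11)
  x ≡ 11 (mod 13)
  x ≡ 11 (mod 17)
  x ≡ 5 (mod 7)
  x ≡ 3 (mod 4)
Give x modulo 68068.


Product of moduli M = 11 · 13 · 17 · 7 · 4 = 68068.
Merge one congruence at a time:
  Start: x ≡ 2 (mod 11).
  Combine with x ≡ 11 (mod 13); new modulus lcm = 143.
    Write x = 2 + 11·t and substitute into x ≡ 11 (mod 13): 11·t ≡ 11 − 2 = 9 (mod 13).
    The inverse of 11 mod 13 is 6 (since 11·6 = 66 = 5·13 + 1), so t ≡ 6·9 = 54 ≡ 2 (mod 13).
    Then x = 2 + 11·2 = 24, valid modulo lcm(11, 13) = 143: x ≡ 24 (mod 143).
  Combine with x ≡ 11 (mod 17); new modulus lcm = 2431.
    Write x = 24 + 143·t and substitute into x ≡ 11 (mod 17): 143·t ≡ 11 − 24 = -13 (mod 17).
    Reduce coefficients mod 17: 7·t ≡ 4 (mod 17).
    The inverse of 7 mod 17 is 5 (since 7·5 = 35 = 2·17 + 1), so t ≡ 5·4 = 20 ≡ 3 (mod 17).
    Then x = 24 + 143·3 = 453, valid modulo lcm(143, 17) = 2431: x ≡ 453 (mod 2431).
  Combine with x ≡ 5 (mod 7); new modulus lcm = 17017.
    Write x = 453 + 2431·t and substitute into x ≡ 5 (mod 7): 2431·t ≡ 5 − 453 = -448 (mod 7).
    Reduce coefficients mod 7: 2·t ≡ 0 (mod 7).
    The inverse of 2 mod 7 is 4 (since 2·4 = 8 = 1·7 + 1), so t ≡ 4·0 = 0 ≡ 0 (mod 7).
    Then x = 453 + 2431·0 = 453, valid modulo lcm(2431, 7) = 17017: x ≡ 453 (mod 17017).
  Combine with x ≡ 3 (mod 4); new modulus lcm = 68068.
    Write x = 453 + 17017·t and substitute into x ≡ 3 (mod 4): 17017·t ≡ 3 − 453 = -450 (mod 4).
    Reduce coefficients mod 4: 1·t ≡ 2 (mod 4).
    So t ≡ 2 (mod 4).
    Then x = 453 + 17017·2 = 34487, valid modulo lcm(17017, 4) = 68068: x ≡ 34487 (mod 68068).
Verify against each original: 34487 mod 11 = 2, 34487 mod 13 = 11, 34487 mod 17 = 11, 34487 mod 7 = 5, 34487 mod 4 = 3.

x ≡ 34487 (mod 68068).


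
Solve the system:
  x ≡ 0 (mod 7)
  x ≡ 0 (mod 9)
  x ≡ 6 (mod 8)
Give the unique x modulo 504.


Moduli 7, 9, 8 are pairwise coprime; by CRT there is a unique solution modulo M = 7 · 9 · 8 = 504.
Solve pairwise, accumulating the modulus:
  Start with x ≡ 0 (mod 7).
  Combine with x ≡ 0 (mod 9): since gcd(7, 9) = 1, we get a unique residue mod 63.
    Write x = 0 + 7·t and substitute into x ≡ 0 (mod 9): 7·t ≡ 0 − 0 = 0 (mod 9).
    The inverse of 7 mod 9 is 4 (since 7·4 = 28 = 3·9 + 1), so t ≡ 4·0 = 0 ≡ 0 (mod 9).
    Then x = 0 + 7·0 = 0, valid modulo lcm(7, 9) = 63: x ≡ 0 (mod 63).
  Combine with x ≡ 6 (mod 8): since gcd(63, 8) = 1, we get a unique residue mod 504.
    Write x = 0 + 63·t and substitute into x ≡ 6 (mod 8): 63·t ≡ 6 − 0 = 6 (mod 8).
    Reduce coefficients mod 8: 7·t ≡ 6 (mod 8).
    The inverse of 7 mod 8 is 7 (since 7·7 = 49 = 6·8 + 1), so t ≡ 7·6 = 42 ≡ 2 (mod 8).
    Then x = 0 + 63·2 = 126, valid modulo lcm(63, 8) = 504: x ≡ 126 (mod 504).
Verify: 126 mod 7 = 0 ✓, 126 mod 9 = 0 ✓, 126 mod 8 = 6 ✓.

x ≡ 126 (mod 504).


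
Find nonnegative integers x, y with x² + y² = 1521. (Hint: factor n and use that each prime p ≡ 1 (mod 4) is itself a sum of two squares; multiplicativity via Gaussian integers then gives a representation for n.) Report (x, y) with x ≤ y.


Step 1: Factor n = 1521 = 3^2 · 13^2.
Step 2: Check the mod-4 condition on each prime factor: 3 ≡ 3 (mod 4), exponent 2 (must be even); 13 ≡ 1 (mod 4), exponent 2.
All primes ≡ 3 (mod 4) appear to even exponent (or don't appear), so by the two-squares theorem n IS expressible as a sum of two squares.
Step 3: Build a representation. Group n = k² · m with k = 3 and m = 13 · 13 = 169 (a product of primes ≡ 1 (mod 4)); a representation of m scales to one of n via (k·x)² + (k·y)² = k²(x² + y²). Each prime p ≡ 1 (mod 4) is itself a sum of two squares; find a² by testing p − a² for a perfect square:
  13: 13 − 1² = 12, 13 − 2² = 9 = 3² ⇒ 13 = 2² + 3².
  Combine using the Brahmagupta–Fibonacci identity (a² + b²)(c² + d²) = (ac − bd)² + (ad + bc)² = (ac + bd)² + (ad − bc)²:
  13 · 13 = 169: from (2² + 3²)(2² + 3²), take (2·2 − 3·3, 2·3 + 3·2) = (4 − 9, 6 + 6) = (-5, 12); dropping signs (only squares matter) gives (5, 12); check 5² + 12² = 25 + 144 = 169 ✓.
  Scale by k = 3: (3·5, 3·12) = (15, 36).
Step 4: Order so x ≤ y and verify: 15² + 36² = 225 + 1296 = 1521 = n. ✓

n = 1521 = 15² + 36² (one valid representation with x ≤ y).


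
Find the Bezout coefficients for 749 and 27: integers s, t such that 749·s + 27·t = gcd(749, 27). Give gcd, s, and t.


Euclidean algorithm on (749, 27) — divide until remainder is 0:
  749 = 27 · 27 + 20
  27 = 1 · 20 + 7
  20 = 2 · 7 + 6
  7 = 1 · 6 + 1
  6 = 6 · 1 + 0
gcd(749, 27) = 1.
Track Bezout coefficients alongside the remainders: start with r₀ = 749 = a·1 + b·0 (s = 1, t = 0) and r₁ = 27 = a·0 + b·1 (s = 0, t = 1); each new remainder r_{k+1} = r_{k-1} − q_k·r_k inherits s_{k+1} = s_{k-1} − q_k·s_k, t_{k+1} = t_{k-1} − q_k·t_k, so r_k = a·s_k + b·t_k at every step:
  q = 27: r = 20, s = 1 − 27·0 = 1, t = 0 − 27·1 = -27  (check: 749·1 + 27·(-27) = 20)
  q = 1: r = 7, s = 0 − 1·1 = -1, t = 1 − 1·(-27) = 28  (check: 749·(-1) + 27·28 = 7)
  q = 2: r = 6, s = 1 − 2·(-1) = 3, t = -27 − 2·28 = -83  (check: 749·3 + 27·(-83) = 6)
  q = 1: r = 1, s = -1 − 1·3 = -4, t = 28 − 1·(-83) = 111  (check: 749·(-4) + 27·111 = 1)
The row with r = 1 (the gcd) gives the Bezout coefficients s = -4, t = 111.
Result: 749 · (-4) + 27 · (111) = 1.

gcd(749, 27) = 1; s = -4, t = 111 (check: 749·(-4) + 27·111 = 1).


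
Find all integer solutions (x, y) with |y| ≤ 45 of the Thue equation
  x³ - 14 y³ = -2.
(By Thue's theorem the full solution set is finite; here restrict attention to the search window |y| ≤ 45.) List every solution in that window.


The equation is x³ - 14y³ = -2. For fixed y, x³ = 14·y³ − 2, so a solution requires the RHS to be a perfect cube.
Strategy: iterate y from -45 to 45, compute RHS = 14·y³ − 2, and check whether it is a (positive or negative) perfect cube.
Check small values of y:
  y = 0: RHS = -2 is not a perfect cube.
  y = 1: RHS = 12 is not a perfect cube.
  y = -1: RHS = -16 is not a perfect cube.
  y = 2: RHS = 110 is not a perfect cube.
  y = -2: RHS = -114 is not a perfect cube.
  y = 3: RHS = 376 is not a perfect cube.
  y = -3: RHS = -380 is not a perfect cube.
Continuing the search up to |y| = 45 finds no solutions either.
No (x, y) in the scanned range satisfies the equation.

No integer solutions with |y| ≤ 45.


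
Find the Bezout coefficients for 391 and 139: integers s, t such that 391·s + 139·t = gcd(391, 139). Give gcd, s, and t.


Euclidean algorithm on (391, 139) — divide until remainder is 0:
  391 = 2 · 139 + 113
  139 = 1 · 113 + 26
  113 = 4 · 26 + 9
  26 = 2 · 9 + 8
  9 = 1 · 8 + 1
  8 = 8 · 1 + 0
gcd(391, 139) = 1.
Track Bezout coefficients alongside the remainders: start with r₀ = 391 = a·1 + b·0 (s = 1, t = 0) and r₁ = 139 = a·0 + b·1 (s = 0, t = 1); each new remainder r_{k+1} = r_{k-1} − q_k·r_k inherits s_{k+1} = s_{k-1} − q_k·s_k, t_{k+1} = t_{k-1} − q_k·t_k, so r_k = a·s_k + b·t_k at every step:
  q = 2: r = 113, s = 1 − 2·0 = 1, t = 0 − 2·1 = -2  (check: 391·1 + 139·(-2) = 113)
  q = 1: r = 26, s = 0 − 1·1 = -1, t = 1 − 1·(-2) = 3  (check: 391·(-1) + 139·3 = 26)
  q = 4: r = 9, s = 1 − 4·(-1) = 5, t = -2 − 4·3 = -14  (check: 391·5 + 139·(-14) = 9)
  q = 2: r = 8, s = -1 − 2·5 = -11, t = 3 − 2·(-14) = 31  (check: 391·(-11) + 139·31 = 8)
  q = 1: r = 1, s = 5 − 1·(-11) = 16, t = -14 − 1·31 = -45  (check: 391·16 + 139·(-45) = 1)
The row with r = 1 (the gcd) gives the Bezout coefficients s = 16, t = -45.
Result: 391 · (16) + 139 · (-45) = 1.

gcd(391, 139) = 1; s = 16, t = -45 (check: 391·16 + 139·(-45) = 1).


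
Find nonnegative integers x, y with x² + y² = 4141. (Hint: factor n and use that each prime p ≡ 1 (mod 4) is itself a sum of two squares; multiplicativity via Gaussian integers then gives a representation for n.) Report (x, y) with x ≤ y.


Step 1: Factor n = 4141 = 41 · 101.
Step 2: Check the mod-4 condition on each prime factor: 41 ≡ 1 (mod 4), exponent 1; 101 ≡ 1 (mod 4), exponent 1.
All primes ≡ 3 (mod 4) appear to even exponent (or don't appear), so by the two-squares theorem n IS expressible as a sum of two squares.
Step 3: Build a representation. Here n = 41 · 101 is a product of primes ≡ 1 (mod 4). Each prime p ≡ 1 (mod 4) is itself a sum of two squares; find a² by testing p − a² for a perfect square:
  41: 41 − 1² = 40, 41 − 2² = 37, 41 − 3² = 32, 41 − 4² = 25 = 5² ⇒ 41 = 4² + 5².
  101: 101 − 1² = 100 = 10² ⇒ 101 = 1² + 10².
  Combine using the Brahmagupta–Fibonacci identity (a² + b²)(c² + d²) = (ac − bd)² + (ad + bc)² = (ac + bd)² + (ad − bc)²:
  41 · 101 = 4141: from (4² + 5²)(1² + 10²), take (4·1 − 5·10, 4·10 + 5·1) = (4 − 50, 40 + 5) = (-46, 45); dropping signs (only squares matter) gives (46, 45); check 46² + 45² = 2116 + 2025 = 4141 ✓.
Step 4: Order so x ≤ y and verify: 45² + 46² = 2025 + 2116 = 4141 = n. ✓

n = 4141 = 45² + 46² (one valid representation with x ≤ y).


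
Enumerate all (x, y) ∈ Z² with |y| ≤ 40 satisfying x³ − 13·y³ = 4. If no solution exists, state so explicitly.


The equation is x³ - 13y³ = 4. For fixed y, x³ = 13·y³ + 4, so a solution requires the RHS to be a perfect cube.
Strategy: iterate y from -40 to 40, compute RHS = 13·y³ + 4, and check whether it is a (positive or negative) perfect cube.
Check small values of y:
  y = 0: RHS = 4 is not a perfect cube.
  y = 1: RHS = 17 is not a perfect cube.
  y = -1: RHS = -9 is not a perfect cube.
  y = 2: RHS = 108 is not a perfect cube.
  y = -2: RHS = -100 is not a perfect cube.
  y = 3: RHS = 355 is not a perfect cube.
  y = -3: RHS = -347 is not a perfect cube.
Continuing the search up to |y| = 40 finds no solutions either.
No (x, y) in the scanned range satisfies the equation.

No integer solutions with |y| ≤ 40.


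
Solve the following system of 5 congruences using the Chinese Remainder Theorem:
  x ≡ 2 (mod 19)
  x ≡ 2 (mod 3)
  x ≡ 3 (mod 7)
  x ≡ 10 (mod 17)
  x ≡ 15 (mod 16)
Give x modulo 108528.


Product of moduli M = 19 · 3 · 7 · 17 · 16 = 108528.
Merge one congruence at a time:
  Start: x ≡ 2 (mod 19).
  Combine with x ≡ 2 (mod 3); new modulus lcm = 57.
    Write x = 2 + 19·t and substitute into x ≡ 2 (mod 3): 19·t ≡ 2 − 2 = 0 (mod 3).
    Reduce coefficients mod 3: 1·t ≡ 0 (mod 3).
    So t ≡ 0 (mod 3).
    Then x = 2 + 19·0 = 2, valid modulo lcm(19, 3) = 57: x ≡ 2 (mod 57).
  Combine with x ≡ 3 (mod 7); new modulus lcm = 399.
    Write x = 2 + 57·t and substitute into x ≡ 3 (mod 7): 57·t ≡ 3 − 2 = 1 (mod 7).
    Reduce coefficients mod 7: 1·t ≡ 1 (mod 7).
    So t ≡ 1 (mod 7).
    Then x = 2 + 57·1 = 59, valid modulo lcm(57, 7) = 399: x ≡ 59 (mod 399).
  Combine with x ≡ 10 (mod 17); new modulus lcm = 6783.
    Write x = 59 + 399·t and substitute into x ≡ 10 (mod 17): 399·t ≡ 10 − 59 = -49 (mod 17).
    Reduce coefficients mod 17: 8·t ≡ 2 (mod 17).
    The inverse of 8 mod 17 is 15 (since 8·15 = 120 = 7·17 + 1), so t ≡ 15·2 = 30 ≡ 13 (mod 17).
    Then x = 59 + 399·13 = 5246, valid modulo lcm(399, 17) = 6783: x ≡ 5246 (mod 6783).
  Combine with x ≡ 15 (mod 16); new modulus lcm = 108528.
    Write x = 5246 + 6783·t and substitute into x ≡ 15 (mod 16): 6783·t ≡ 15 − 5246 = -5231 (mod 16).
    Reduce coefficients mod 16: 15·t ≡ 1 (mod 16).
    The inverse of 15 mod 16 is 15 (since 15·15 = 225 = 14·16 + 1), so t ≡ 15·1 = 15 ≡ 15 (mod 16).
    Then x = 5246 + 6783·15 = 106991, valid modulo lcm(6783, 16) = 108528: x ≡ 106991 (mod 108528).
Verify against each original: 106991 mod 19 = 2, 106991 mod 3 = 2, 106991 mod 7 = 3, 106991 mod 17 = 10, 106991 mod 16 = 15.

x ≡ 106991 (mod 108528).


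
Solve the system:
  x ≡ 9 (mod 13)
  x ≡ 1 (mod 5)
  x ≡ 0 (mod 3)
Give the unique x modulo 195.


Moduli 13, 5, 3 are pairwise coprime; by CRT there is a unique solution modulo M = 13 · 5 · 3 = 195.
Solve pairwise, accumulating the modulus:
  Start with x ≡ 9 (mod 13).
  Combine with x ≡ 1 (mod 5): since gcd(13, 5) = 1, we get a unique residue mod 65.
    Write x = 9 + 13·t and substitute into x ≡ 1 (mod 5): 13·t ≡ 1 − 9 = -8 (mod 5).
    Reduce coefficients mod 5: 3·t ≡ 2 (mod 5).
    The inverse of 3 mod 5 is 2 (since 3·2 = 6 = 1·5 + 1), so t ≡ 2·2 = 4 ≡ 4 (mod 5).
    Then x = 9 + 13·4 = 61, valid modulo lcm(13, 5) = 65: x ≡ 61 (mod 65).
  Combine with x ≡ 0 (mod 3): since gcd(65, 3) = 1, we get a unique residue mod 195.
    Write x = 61 + 65·t and substitute into x ≡ 0 (mod 3): 65·t ≡ 0 − 61 = -61 (mod 3).
    Reduce coefficients mod 3: 2·t ≡ 2 (mod 3).
    The inverse of 2 mod 3 is 2 (since 2·2 = 4 = 1·3 + 1), so t ≡ 2·2 = 4 ≡ 1 (mod 3).
    Then x = 61 + 65·1 = 126, valid modulo lcm(65, 3) = 195: x ≡ 126 (mod 195).
Verify: 126 mod 13 = 9 ✓, 126 mod 5 = 1 ✓, 126 mod 3 = 0 ✓.

x ≡ 126 (mod 195).


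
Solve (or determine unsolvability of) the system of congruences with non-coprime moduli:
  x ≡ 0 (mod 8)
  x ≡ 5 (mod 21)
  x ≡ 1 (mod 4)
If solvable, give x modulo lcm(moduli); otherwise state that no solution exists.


Moduli 8, 21, 4 are not pairwise coprime, so CRT works modulo lcm(m_i) when all pairwise compatibility conditions hold.
Pairwise compatibility: gcd(m_i, m_j) must divide a_i - a_j for every pair.
Merge one congruence at a time:
  Start: x ≡ 0 (mod 8).
  Combine with x ≡ 5 (mod 21): gcd(8, 21) = 1; 5 - 0 = 5, which IS divisible by 1, so compatible.
    Write x = 0 + 8·t and substitute into x ≡ 5 (mod 21): 8·t ≡ 5 − 0 = 5 (mod 21).
    The inverse of 8 mod 21 is 8 (since 8·8 = 64 = 3·21 + 1), so t ≡ 8·5 = 40 ≡ 19 (mod 21).
    Then x = 0 + 8·19 = 152, valid modulo lcm(8, 21) = 168: x ≡ 152 (mod 168).
  Combine with x ≡ 1 (mod 4): gcd(168, 4) = 4, and 1 - 152 = -151 is NOT divisible by 4.
    ⇒ system is inconsistent (no integer solution).

No solution (the system is inconsistent).


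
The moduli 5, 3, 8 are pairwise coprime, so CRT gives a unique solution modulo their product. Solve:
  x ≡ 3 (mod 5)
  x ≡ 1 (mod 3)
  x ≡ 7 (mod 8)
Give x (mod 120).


Moduli 5, 3, 8 are pairwise coprime; by CRT there is a unique solution modulo M = 5 · 3 · 8 = 120.
Solve pairwise, accumulating the modulus:
  Start with x ≡ 3 (mod 5).
  Combine with x ≡ 1 (mod 3): since gcd(5, 3) = 1, we get a unique residue mod 15.
    Write x = 3 + 5·t and substitute into x ≡ 1 (mod 3): 5·t ≡ 1 − 3 = -2 (mod 3).
    Reduce coefficients mod 3: 2·t ≡ 1 (mod 3).
    The inverse of 2 mod 3 is 2 (since 2·2 = 4 = 1·3 + 1), so t ≡ 2·1 = 2 ≡ 2 (mod 3).
    Then x = 3 + 5·2 = 13, valid modulo lcm(5, 3) = 15: x ≡ 13 (mod 15).
  Combine with x ≡ 7 (mod 8): since gcd(15, 8) = 1, we get a unique residue mod 120.
    Write x = 13 + 15·t and substitute into x ≡ 7 (mod 8): 15·t ≡ 7 − 13 = -6 (mod 8).
    Reduce coefficients mod 8: 7·t ≡ 2 (mod 8).
    The inverse of 7 mod 8 is 7 (since 7·7 = 49 = 6·8 + 1), so t ≡ 7·2 = 14 ≡ 6 (mod 8).
    Then x = 13 + 15·6 = 103, valid modulo lcm(15, 8) = 120: x ≡ 103 (mod 120).
Verify: 103 mod 5 = 3 ✓, 103 mod 3 = 1 ✓, 103 mod 8 = 7 ✓.

x ≡ 103 (mod 120).


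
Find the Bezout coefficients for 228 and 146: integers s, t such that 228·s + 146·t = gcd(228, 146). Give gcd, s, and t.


Euclidean algorithm on (228, 146) — divide until remainder is 0:
  228 = 1 · 146 + 82
  146 = 1 · 82 + 64
  82 = 1 · 64 + 18
  64 = 3 · 18 + 10
  18 = 1 · 10 + 8
  10 = 1 · 8 + 2
  8 = 4 · 2 + 0
gcd(228, 146) = 2.
Track Bezout coefficients alongside the remainders: start with r₀ = 228 = a·1 + b·0 (s = 1, t = 0) and r₁ = 146 = a·0 + b·1 (s = 0, t = 1); each new remainder r_{k+1} = r_{k-1} − q_k·r_k inherits s_{k+1} = s_{k-1} − q_k·s_k, t_{k+1} = t_{k-1} − q_k·t_k, so r_k = a·s_k + b·t_k at every step:
  q = 1: r = 82, s = 1 − 1·0 = 1, t = 0 − 1·1 = -1  (check: 228·1 + 146·(-1) = 82)
  q = 1: r = 64, s = 0 − 1·1 = -1, t = 1 − 1·(-1) = 2  (check: 228·(-1) + 146·2 = 64)
  q = 1: r = 18, s = 1 − 1·(-1) = 2, t = -1 − 1·2 = -3  (check: 228·2 + 146·(-3) = 18)
  q = 3: r = 10, s = -1 − 3·2 = -7, t = 2 − 3·(-3) = 11  (check: 228·(-7) + 146·11 = 10)
  q = 1: r = 8, s = 2 − 1·(-7) = 9, t = -3 − 1·11 = -14  (check: 228·9 + 146·(-14) = 8)
  q = 1: r = 2, s = -7 − 1·9 = -16, t = 11 − 1·(-14) = 25  (check: 228·(-16) + 146·25 = 2)
The row with r = 2 (the gcd) gives the Bezout coefficients s = -16, t = 25.
Result: 228 · (-16) + 146 · (25) = 2.

gcd(228, 146) = 2; s = -16, t = 25 (check: 228·(-16) + 146·25 = 2).


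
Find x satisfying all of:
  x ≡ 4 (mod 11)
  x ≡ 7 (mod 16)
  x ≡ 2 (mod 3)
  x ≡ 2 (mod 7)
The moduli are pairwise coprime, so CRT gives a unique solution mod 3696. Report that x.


Product of moduli M = 11 · 16 · 3 · 7 = 3696.
Merge one congruence at a time:
  Start: x ≡ 4 (mod 11).
  Combine with x ≡ 7 (mod 16); new modulus lcm = 176.
    Write x = 4 + 11·t and substitute into x ≡ 7 (mod 16): 11·t ≡ 7 − 4 = 3 (mod 16).
    The inverse of 11 mod 16 is 3 (since 11·3 = 33 = 2·16 + 1), so t ≡ 3·3 = 9 ≡ 9 (mod 16).
    Then x = 4 + 11·9 = 103, valid modulo lcm(11, 16) = 176: x ≡ 103 (mod 176).
  Combine with x ≡ 2 (mod 3); new modulus lcm = 528.
    Write x = 103 + 176·t and substitute into x ≡ 2 (mod 3): 176·t ≡ 2 − 103 = -101 (mod 3).
    Reduce coefficients mod 3: 2·t ≡ 1 (mod 3).
    The inverse of 2 mod 3 is 2 (since 2·2 = 4 = 1·3 + 1), so t ≡ 2·1 = 2 ≡ 2 (mod 3).
    Then x = 103 + 176·2 = 455, valid modulo lcm(176, 3) = 528: x ≡ 455 (mod 528).
  Combine with x ≡ 2 (mod 7); new modulus lcm = 3696.
    Write x = 455 + 528·t and substitute into x ≡ 2 (mod 7): 528·t ≡ 2 − 455 = -453 (mod 7).
    Reduce coefficients mod 7: 3·t ≡ 2 (mod 7).
    The inverse of 3 mod 7 is 5 (since 3·5 = 15 = 2·7 + 1), so t ≡ 5·2 = 10 ≡ 3 (mod 7).
    Then x = 455 + 528·3 = 2039, valid modulo lcm(528, 7) = 3696: x ≡ 2039 (mod 3696).
Verify against each original: 2039 mod 11 = 4, 2039 mod 16 = 7, 2039 mod 3 = 2, 2039 mod 7 = 2.

x ≡ 2039 (mod 3696).


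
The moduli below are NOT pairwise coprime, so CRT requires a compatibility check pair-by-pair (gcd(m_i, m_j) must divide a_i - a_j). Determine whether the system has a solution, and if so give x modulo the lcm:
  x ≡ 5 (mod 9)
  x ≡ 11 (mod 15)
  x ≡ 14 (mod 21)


Moduli 9, 15, 21 are not pairwise coprime, so CRT works modulo lcm(m_i) when all pairwise compatibility conditions hold.
Pairwise compatibility: gcd(m_i, m_j) must divide a_i - a_j for every pair.
Merge one congruence at a time:
  Start: x ≡ 5 (mod 9).
  Combine with x ≡ 11 (mod 15): gcd(9, 15) = 3; 11 - 5 = 6, which IS divisible by 3, so compatible.
    Write x = 5 + 9·t and substitute into x ≡ 11 (mod 15): 9·t ≡ 11 − 5 = 6 (mod 15).
    Divide the congruence (and modulus) by g = 3: 3·t ≡ 2 (mod 5).
    The inverse of 3 mod 5 is 2 (since 3·2 = 6 = 1·5 + 1), so t ≡ 2·2 = 4 ≡ 4 (mod 5).
    Then x = 5 + 9·4 = 41, valid modulo lcm(9, 15) = 45: x ≡ 41 (mod 45).
  Combine with x ≡ 14 (mod 21): gcd(45, 21) = 3; 14 - 41 = -27, which IS divisible by 3, so compatible.
    Write x = 41 + 45·t and substitute into x ≡ 14 (mod 21): 45·t ≡ 14 − 41 = -27 (mod 21).
    Divide the congruence (and modulus) by g = 3: 15·t ≡ -9 (mod 7).
    Reduce coefficients mod 7: 1·t ≡ 5 (mod 7).
    So t ≡ 5 (mod 7).
    Then x = 41 + 45·5 = 266, valid modulo lcm(45, 21) = 315: x ≡ 266 (mod 315).
Verify: 266 mod 9 = 5, 266 mod 15 = 11, 266 mod 21 = 14.

x ≡ 266 (mod 315).


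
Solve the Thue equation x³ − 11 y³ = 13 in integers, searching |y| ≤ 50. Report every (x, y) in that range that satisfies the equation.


The equation is x³ - 11y³ = 13. For fixed y, x³ = 11·y³ + 13, so a solution requires the RHS to be a perfect cube.
Strategy: iterate y from -50 to 50, compute RHS = 11·y³ + 13, and check whether it is a (positive or negative) perfect cube.
Check small values of y:
  y = 0: RHS = 13 is not a perfect cube.
  y = 1: RHS = 24 is not a perfect cube.
  y = -1: RHS = 2 is not a perfect cube.
  y = 2: RHS = 101 is not a perfect cube.
  y = -2: RHS = -75 is not a perfect cube.
  y = 3: RHS = 310 is not a perfect cube.
  y = -3: RHS = -284 is not a perfect cube.
Continuing the search up to |y| = 50 finds no solutions either.
No (x, y) in the scanned range satisfies the equation.

No integer solutions with |y| ≤ 50.


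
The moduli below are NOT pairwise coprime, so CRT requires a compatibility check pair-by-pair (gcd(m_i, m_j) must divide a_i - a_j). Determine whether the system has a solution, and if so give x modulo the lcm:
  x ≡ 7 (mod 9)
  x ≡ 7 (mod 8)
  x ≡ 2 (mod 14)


Moduli 9, 8, 14 are not pairwise coprime, so CRT works modulo lcm(m_i) when all pairwise compatibility conditions hold.
Pairwise compatibility: gcd(m_i, m_j) must divide a_i - a_j for every pair.
Merge one congruence at a time:
  Start: x ≡ 7 (mod 9).
  Combine with x ≡ 7 (mod 8): gcd(9, 8) = 1; 7 - 7 = 0, which IS divisible by 1, so compatible.
    Write x = 7 + 9·t and substitute into x ≡ 7 (mod 8): 9·t ≡ 7 − 7 = 0 (mod 8).
    Reduce coefficients mod 8: 1·t ≡ 0 (mod 8).
    So t ≡ 0 (mod 8).
    Then x = 7 + 9·0 = 7, valid modulo lcm(9, 8) = 72: x ≡ 7 (mod 72).
  Combine with x ≡ 2 (mod 14): gcd(72, 14) = 2, and 2 - 7 = -5 is NOT divisible by 2.
    ⇒ system is inconsistent (no integer solution).

No solution (the system is inconsistent).


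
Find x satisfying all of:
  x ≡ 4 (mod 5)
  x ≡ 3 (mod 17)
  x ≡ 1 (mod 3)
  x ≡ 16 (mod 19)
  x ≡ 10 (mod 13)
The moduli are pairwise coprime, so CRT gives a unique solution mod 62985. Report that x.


Product of moduli M = 5 · 17 · 3 · 19 · 13 = 62985.
Merge one congruence at a time:
  Start: x ≡ 4 (mod 5).
  Combine with x ≡ 3 (mod 17); new modulus lcm = 85.
    Write x = 4 + 5·t and substitute into x ≡ 3 (mod 17): 5·t ≡ 3 − 4 = -1 (mod 17).
    Reduce coefficients mod 17: 5·t ≡ 16 (mod 17).
    The inverse of 5 mod 17 is 7 (since 5·7 = 35 = 2·17 + 1), so t ≡ 7·16 = 112 ≡ 10 (mod 17).
    Then x = 4 + 5·10 = 54, valid modulo lcm(5, 17) = 85: x ≡ 54 (mod 85).
  Combine with x ≡ 1 (mod 3); new modulus lcm = 255.
    Write x = 54 + 85·t and substitute into x ≡ 1 (mod 3): 85·t ≡ 1 − 54 = -53 (mod 3).
    Reduce coefficients mod 3: 1·t ≡ 1 (mod 3).
    So t ≡ 1 (mod 3).
    Then x = 54 + 85·1 = 139, valid modulo lcm(85, 3) = 255: x ≡ 139 (mod 255).
  Combine with x ≡ 16 (mod 19); new modulus lcm = 4845.
    Write x = 139 + 255·t and substitute into x ≡ 16 (mod 19): 255·t ≡ 16 − 139 = -123 (mod 19).
    Reduce coefficients mod 19: 8·t ≡ 10 (mod 19).
    The inverse of 8 mod 19 is 12 (since 8·12 = 96 = 5·19 + 1), so t ≡ 12·10 = 120 ≡ 6 (mod 19).
    Then x = 139 + 255·6 = 1669, valid modulo lcm(255, 19) = 4845: x ≡ 1669 (mod 4845).
  Combine with x ≡ 10 (mod 13); new modulus lcm = 62985.
    Write x = 1669 + 4845·t and substitute into x ≡ 10 (mod 13): 4845·t ≡ 10 − 1669 = -1659 (mod 13).
    Reduce coefficients mod 13: 9·t ≡ 5 (mod 13).
    The inverse of 9 mod 13 is 3 (since 9·3 = 27 = 2·13 + 1), so t ≡ 3·5 = 15 ≡ 2 (mod 13).
    Then x = 1669 + 4845·2 = 11359, valid modulo lcm(4845, 13) = 62985: x ≡ 11359 (mod 62985).
Verify against each original: 11359 mod 5 = 4, 11359 mod 17 = 3, 11359 mod 3 = 1, 11359 mod 19 = 16, 11359 mod 13 = 10.

x ≡ 11359 (mod 62985).


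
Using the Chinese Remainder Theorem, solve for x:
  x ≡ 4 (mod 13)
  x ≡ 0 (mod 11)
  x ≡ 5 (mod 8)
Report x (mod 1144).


Moduli 13, 11, 8 are pairwise coprime; by CRT there is a unique solution modulo M = 13 · 11 · 8 = 1144.
Solve pairwise, accumulating the modulus:
  Start with x ≡ 4 (mod 13).
  Combine with x ≡ 0 (mod 11): since gcd(13, 11) = 1, we get a unique residue mod 143.
    Write x = 4 + 13·t and substitute into x ≡ 0 (mod 11): 13·t ≡ 0 − 4 = -4 (mod 11).
    Reduce coefficients mod 11: 2·t ≡ 7 (mod 11).
    The inverse of 2 mod 11 is 6 (since 2·6 = 12 = 1·11 + 1), so t ≡ 6·7 = 42 ≡ 9 (mod 11).
    Then x = 4 + 13·9 = 121, valid modulo lcm(13, 11) = 143: x ≡ 121 (mod 143).
  Combine with x ≡ 5 (mod 8): since gcd(143, 8) = 1, we get a unique residue mod 1144.
    Write x = 121 + 143·t and substitute into x ≡ 5 (mod 8): 143·t ≡ 5 − 121 = -116 (mod 8).
    Reduce coefficients mod 8: 7·t ≡ 4 (mod 8).
    The inverse of 7 mod 8 is 7 (since 7·7 = 49 = 6·8 + 1), so t ≡ 7·4 = 28 ≡ 4 (mod 8).
    Then x = 121 + 143·4 = 693, valid modulo lcm(143, 8) = 1144: x ≡ 693 (mod 1144).
Verify: 693 mod 13 = 4 ✓, 693 mod 11 = 0 ✓, 693 mod 8 = 5 ✓.

x ≡ 693 (mod 1144).
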